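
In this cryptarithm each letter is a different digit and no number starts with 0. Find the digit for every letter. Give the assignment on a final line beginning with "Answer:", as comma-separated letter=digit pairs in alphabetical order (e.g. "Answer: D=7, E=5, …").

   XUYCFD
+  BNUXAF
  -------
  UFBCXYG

Step 1. [col 1: D + F ≡ G (mod 10)] D=3 is one option consistent with column 1 (D + F ≡ G (mod 10), carry-in 0) — take it, so D=3.
Step 2. [col 1: D + F ≡ G (mod 10)] column 1 (D + F ≡ G (mod 10), carry-in 0) doesn't pin G yet; pick G=5 and continue. So G=5.
Step 3. [col 1: D + F ≡ G (mod 10)] column 1: given D=3, G=5, carry-in 0, and digits 3,5 already taken and all letters distinct, D+F≡G (mod 10) forces F=2 ⇒ F=2.
Step 4. [col 2: F + A ≡ Y (mod 10)] column 2 (F + A ≡ Y (mod 10), carry-in 0) doesn't pin A yet; pick A=7 and continue ⇒ A=7.
Step 5. [U] adding two 6-digit numbers gives at most 6+1 digits, and here it does — U is that final carry and must be 1. So U=1.
Step 6. [col 2: F + A ≡ Y (mod 10)] column 2: given F=2, A=7, carry-in 0, and digits 1,2,3,5,7 already taken and all letters distinct, F+A≡Y (mod 10) forces Y=9 ⇒ Y=9.
Step 7. [col 3: C + X ≡ X (mod 10)] column 3 reads C+X+carry(0)=X with nothing yet; with digits 1,2,3,5,7,9 already taken and all letters distinct, the only value for C is 0 ⇒ C=0.
Step 8. [col 3: C + X ≡ X (mod 10)] X=4 is one option consistent with column 3 (C + X ≡ X (mod 10), carry-in 0) — take it. So X=4.
Step 9. [col 5: U + N ≡ B (mod 10)] column 5: given U=1, carry-in 1, and digits 0,1,2,3,4,5,7,9 already taken and all letters distinct, U+N≡B (mod 10) forces B=8, so B=8.
Step 10. [col 5: U + N ≡ B (mod 10)] in column 5 we have U+N≡B with carry-in 1; given U=1, B=8 and digits 0,1,2,3,4,5,7,8,9 already taken and all letters distinct, that pins N to 6, so N=6.

Answer: A=7, B=8, C=0, D=3, F=2, G=5, N=6, U=1, X=4, Y=9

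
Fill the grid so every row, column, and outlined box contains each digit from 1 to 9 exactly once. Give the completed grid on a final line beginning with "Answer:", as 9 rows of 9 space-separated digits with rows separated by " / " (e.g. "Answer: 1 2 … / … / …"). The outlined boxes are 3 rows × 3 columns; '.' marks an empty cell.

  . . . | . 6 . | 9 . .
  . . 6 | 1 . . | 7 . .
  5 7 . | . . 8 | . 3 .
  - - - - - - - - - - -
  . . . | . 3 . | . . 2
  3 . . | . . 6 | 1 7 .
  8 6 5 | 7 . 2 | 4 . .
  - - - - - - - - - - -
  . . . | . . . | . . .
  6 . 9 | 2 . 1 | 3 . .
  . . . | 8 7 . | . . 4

Step 1. [r7c4∈{3,4,5,6,9}] col 4 places 6 nowhere but r7c4 ⇒ r7c4=6.
Step 2. [r6c8∈{9}] only 9 remains possible at r6c8. So r6c8=9.
Step 3. [r7c9∈{1,5,7,8,9}] col 9 places 9 nowhere but r7c9, so r7c9=9.
Step 4. [r1c4∈{3,4,5}] 3 has one home in col 4: r1c4. So r1c4=3.
Step 5. [r2c2∈{2,3,4,8,9}] r2c2 is the only open cell in row 2 admitting 3 ⇒ r2c2=3.
Step 6. [r2c1∈{2,4,9}] across box 1, 9 lands solely at r2c1, so r2c1=9.
Step 7. [r5c5∈{4,5,8,9}] col 5 places 8 nowhere but r5c5. So r5c5=8.
Step 8. [r5c9∈{5}] r5c9 is down to just 5. So r5c9=5.
Step 9. [r2c9∈{8}] only 8 remains possible at r2c9, so r2c9=8.
Step 10. [r1c9∈{1}] nothing but 1 survives at r1c9. So r1c9=1.
Step 11. [r3c3∈{1,2,4}] r3c3 is the only open cell in row 3 admitting 1, so r3c3=1.
Step 12. [r4c4∈{4,5,9}] across col 4, 5 lands solely at r4c4. So r4c4=5.
Step 13. [r9c6∈{3,5,9}] r9c6 is the only open cell in row 9 admitting 9, so r9c6=9.
Step 14. [r4c6∈{4}] nothing but 4 survives at r4c6, so r4c6=4.
Step 15. [r2c6∈{5}] r2c6 has the single candidate 5, so r2c6=5.
Step 16. [r1c8∈{2,4,5}] r1c8 is the only open cell in row 1 admitting 5 ⇒ r1c8=5.
Step 17. [r8c8∈{8}] r8c8's peers cover all but 8 ⇒ r8c8=8.
Step 18. [r3c5∈{2,4,9}] r3c5 is the only open cell in col 5 admitting 9. So r3c5=9.
Step 19. [r3c7∈{2,6}] row 3 places 2 nowhere but r3c7, so r3c7=2.
Step 20. [r7c7∈{5}] r7c7 has the single candidate 5. So r7c7=5.
Step 21. [r7c5∈{4}] r7c5 has the single candidate 4 ⇒ r7c5=4.
Step 22. [r9c2∈{1,2,5}] in row 9, 5 fits only at r9c2 ⇒ r9c2=5.
Step 23. [r1c1∈{2,4}] col 1 places 4 nowhere but r1c1 ⇒ r1c1=4.
Step 24. [r5c3∈{2,4}] r5c3 is the only open cell in col 3 admitting 4. So r5c3=4.
Step 25. [r5c2∈{2,9}] across row 5, 2 lands solely at r5c2 ⇒ r5c2=2.
Step 26. [r1c3∈{2,8}] in row 1, 2 fits only at r1c3, so r1c3=2.
Step 27. [r7c3∈{3,7,8}] in col 3, 8 fits only at r7c3, so r7c3=8.
Step 28. [r7c2∈{1}] only 1 remains possible at r7c2 ⇒ r7c2=1.
Step 29. [r9c1∈{2}] r9c1 has the single candidate 2. So r9c1=2.
Step 30. [r9c7∈{6}] r9c7's peers cover all but 6, so r9c7=6.
Step 31. [r4c3∈{7}] nothing but 7 survives at r4c3. So r4c3=7.
Step 32. [r6c5∈{1}] only 1 remains possible at r6c5 ⇒ r6c5=1.
Step 33. [r7c6∈{3}] r7c6 has the single candidate 3. So r7c6=3.
Step 34. [r4c7∈{8}] only 8 remains possible at r4c7, so r4c7=8.
Step 35. [r4c8∈{6}] r4c8 has the single candidate 6 ⇒ r4c8=6.
Step 36. [r3c4∈{4}] r3c4's peers cover all but 4, so r3c4=4.
Step 37. [r7c8∈{2}] r7c8's peers cover all but 2. So r7c8=2.
Step 38. [r2c8∈{4}] r2c8 has the single candidate 4, so r2c8=4.
Step 39. [r1c6∈{7}] only 7 remains possible at r1c6, so r1c6=7.
Step 40. [r9c8∈{1}] r9c8's peers cover all but 1. So r9c8=1.
Step 41. [r8c5∈{5}] r8c5's peers cover all but 5, so r8c5=5.
Step 42. [r4c2∈{9}] only 9 remains possible at r4c2, so r4c2=9.
Step 43. [r7c1∈{7}] only 7 remains possible at r7c1 ⇒ r7c1=7.
Step 44. [r2c5∈{2}] r2c5 has the single candidate 2. So r2c5=2.
Step 45. [r8c2∈{4}] r8c2 is down to just 4 ⇒ r8c2=4.
Step 46. [r9c3∈{3}] r9c3's peers cover all but 3 ⇒ r9c3=3.
Step 47. [r6c9∈{3}] nothing but 3 survives at r6c9, so r6c9=3.
Step 48. [r5c4∈{9}] nothing but 9 survives at r5c4 ⇒ r5c4=9.
Step 49. [r3c9∈{6}] only 6 remains possible at r3c9 ⇒ r3c9=6.
Step 50. [r8c9∈{7}] r8c9's peers cover all but 7. So r8c9=7.
Step 51. [r1c2∈{8}] r1c2 is down to just 8, so r1c2=8.
Step 52. [r4c1∈{1}] r4c1 is down to just 1. So r4c1=1.

Answer: 4 8 2 3 6 7 9 5 1 / 9 3 6 1 2 5 7 4 8 / 5 7 1 4 9 8 2 3 6 / 1 9 7 5 3 4 8 6 2 / 3 2 4 9 8 6 1 7 5 / 8 6 5 7 1 2 4 9 3 / 7 1 8 6 4 3 5 2 9 / 6 4 9 2 5 1 3 8 7 / 2 5 3 8 7 9 6 1 4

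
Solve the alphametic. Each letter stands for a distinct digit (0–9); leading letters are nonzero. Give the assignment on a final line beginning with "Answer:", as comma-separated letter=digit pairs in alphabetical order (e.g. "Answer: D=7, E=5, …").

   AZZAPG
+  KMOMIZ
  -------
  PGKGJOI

Step 1. [col 1: G + Z ≡ I (mod 10)] column 1 (G + Z ≡ I (mod 10), carry-in 0) doesn't pin G yet; pick G=5 and continue, so G=5.
Step 2. [col 1: G + Z ≡ I (mod 10)] several values work for I in column 1 (G + Z ≡ I (mod 10), carry-in 0); try I=9 ⇒ I=9.
Step 3. [P] adding two 6-digit numbers gives at most 6+1 digits, and here it does — P is that final carry and must be 1 ⇒ P=1.
Step 4. [col 1: G + Z ≡ I (mod 10)] column 1: given G=5, I=9, carry-in 0, and digits 1,5,9 already taken and all letters distinct, G+Z≡I (mod 10) forces Z=4, so Z=4.
Step 5. [col 2: P + I ≡ O (mod 10)] column 2 reads P+I+carry(0)=O with P=1, I=9; with digits 1,4,5,9 already taken and all letters distinct, the only value for O is 0 ⇒ O=0.
Step 6. [col 3: A + M ≡ J (mod 10)] column 3 (A + M ≡ J (mod 10), carry-in 1) doesn't pin A yet; pick A=8 and continue ⇒ A=8.
Step 7. [col 3: A + M ≡ J (mod 10)] several values work for M in column 3 (A + M ≡ J (mod 10), carry-in 1); try M=3. So M=3.
Step 8. [col 3: A + M ≡ J (mod 10)] from column 3 (A=8, M=3, carry-in 1, digits 0,1,3,4,5,8,9 already taken and all letters distinct): J must equal 2 ⇒ J=2.
Step 9. [col 5: Z + M ≡ K (mod 10)] column 5: given Z=4, M=3, carry-in 0, and digits 0,1,2,3,4,5,8,9 already taken and all letters distinct, Z+M≡K (mod 10) forces K=7. So K=7.

Answer: A=8, G=5, I=9, J=2, K=7, M=3, O=0, P=1, Z=4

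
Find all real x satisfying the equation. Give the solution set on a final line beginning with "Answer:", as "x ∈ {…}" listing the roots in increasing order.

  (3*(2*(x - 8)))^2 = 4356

Step 1. [(3*(2*(x - 8)))^2 = 4356] LHS squared, RHS 4356 ≥ 0: apply √ (±), so sqrt: 3*(2*(x - 8)) = 66 or -66.
Step 2. [3*(2*(x - 8)) = 66 or -66] LHS = 3·(…); ÷3 both sides ⇒ div: 2*(x - 8) = 22 or -22.
Step 3. [2*(x - 8) = 22 or -22] LHS = 2·(…); ÷2 both sides. So div: x - 8 = 11 or -11.
Step 4. [x - 8 = 11 or -11] the outer -8 inverts by adding 8. So sub: x = 19 or -3.

Answer: x ∈ {-3, 19}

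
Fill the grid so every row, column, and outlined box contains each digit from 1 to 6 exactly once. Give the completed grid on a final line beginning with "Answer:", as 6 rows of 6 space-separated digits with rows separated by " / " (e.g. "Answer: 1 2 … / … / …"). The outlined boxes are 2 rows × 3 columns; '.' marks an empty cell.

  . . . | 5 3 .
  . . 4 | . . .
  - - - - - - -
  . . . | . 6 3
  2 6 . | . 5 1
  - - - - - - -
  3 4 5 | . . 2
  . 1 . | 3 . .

Step 1. [r6c1∈{6}] only 6 remains possible at r6c1, so r6c1=6.
Step 2. [r1c3∈{1,2,6}] col 3 places 6 nowhere but r1c3. So r1c3=6.
Step 3. [r3c1∈{1,4,5}] in col 1, 4 fits only at r3c1. So r3c1=4.
Step 4. [r2c5∈{1,2}] 2 has one home in col 5: r2c5 ⇒ r2c5=2.
Step 5. [r2c4∈{1,6}] r2c4 is the only open cell in box 2 admitting 1 ⇒ r2c4=1.
Step 6. [r6c6∈{4,5}] 5 has one home in row 6: r6c6, so r6c6=5.
Step 7. [r2c1∈{5}] nothing but 5 survives at r2c1. So r2c1=5.
Step 8. [r3c2∈{5}] r3c2's peers cover all but 5 ⇒ r3c2=5.
Step 9. [r6c5∈{4}] only 4 remains possible at r6c5, so r6c5=4.
Step 10. [r4c3∈{3}] only 3 remains possible at r4c3, so r4c3=3.
Step 11. [r3c4∈{2}] nothing but 2 survives at r3c4 ⇒ r3c4=2.
Step 12. [r5c4∈{6}] nothing but 6 survives at r5c4. So r5c4=6.
Step 13. [r4c4∈{4}] r4c4's peers cover all but 4. So r4c4=4.
Step 14. [r1c2∈{2}] r1c2's peers cover all but 2. So r1c2=2.
Step 15. [r1c6∈{4}] r1c6 has the single candidate 4, so r1c6=4.
Step 16. [r3c3∈{1}] r3c3's peers cover all but 1. So r3c3=1.
Step 17. [r6c3∈{2}] nothing but 2 survives at r6c3 ⇒ r6c3=2.
Step 18. [r5c5∈{1}] r5c5 is down to just 1 ⇒ r5c5=1.
Step 19. [r1c1∈{1}] r1c1's peers cover all but 1. So r1c1=1.
Step 20. [r2c6∈{6}] r2c6 has the single candidate 6. So r2c6=6.
Step 21. [r2c2∈{3}] r2c2 has the single candidate 3. So r2c2=3.

Answer: 1 2 6 5 3 4 / 5 3 4 1 2 6 / 4 5 1 2 6 3 / 2 6 3 4 5 1 / 3 4 5 6 1 2 / 6 1 2 3 4 5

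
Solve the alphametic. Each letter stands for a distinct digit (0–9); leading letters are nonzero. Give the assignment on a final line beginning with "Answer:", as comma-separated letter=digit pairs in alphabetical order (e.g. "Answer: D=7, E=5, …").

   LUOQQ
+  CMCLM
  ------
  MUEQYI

Step 1. [col 1: Q + M ≡ I (mod 10)] several values work for M in column 1 (Q + M ≡ I (mod 10), carry-in 0); try M=1 ⇒ M=1.
Step 2. [col 1: Q + M ≡ I (mod 10)] several values work for Q in column 1 (Q + M ≡ I (mod 10), carry-in 0); try Q=3 ⇒ Q=3.
Step 3. [col 1: Q + M ≡ I (mod 10)] column 1 reads Q+M+carry(0)=I with Q=3, M=1; with digits 1,3 already taken and all letters distinct, the only value for I is 4 ⇒ I=4.
Step 4. [col 2: Q + L ≡ Y (mod 10)] Y=2 is one option consistent with column 2 (Q + L ≡ Y (mod 10), carry-in 0) — take it. So Y=2.
Step 5. [col 2: Q + L ≡ Y (mod 10)] in column 2 we have Q+L≡Y with carry-in 0; given Q=3, Y=2 and digits 1,2,3,4 already taken and all letters distinct, that pins L to 9 ⇒ L=9.
Step 6. [col 3: O + C ≡ Q (mod 10)] no forcing yet in column 3 (carry-in 1); O=5 is free and consistent — try it, so O=5.
Step 7. [col 3: O + C ≡ Q (mod 10)] in column 3 we have O+C≡Q with carry-in 1; given O=5, Q=3 and digits 1,2,3,4,5,9 already taken and all letters distinct, that pins C to 7. So C=7.
Step 8. [col 4: U + M ≡ E (mod 10)] U=6 is one option consistent with column 4 (U + M ≡ E (mod 10), carry-in 1) — take it. So U=6.
Step 9. [col 4: U + M ≡ E (mod 10)] in column 4 we have U+M≡E with carry-in 1; given U=6, M=1 and digits 1,2,3,4,5,6,7,9 already taken and all letters distinct, that pins E to 8, so E=8.

Answer: C=7, E=8, I=4, L=9, M=1, O=5, Q=3, U=6, Y=2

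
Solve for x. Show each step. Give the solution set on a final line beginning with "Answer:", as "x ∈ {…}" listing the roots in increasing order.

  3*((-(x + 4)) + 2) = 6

Step 1. [3*((-(x + 4)) + 2) = 6] LHS = 3·(…); ÷3 both sides. So div: (-(x + 4)) + 2 = 2.
Step 2. [(-(x + 4)) + 2 = 2] subtract 2: x sits inside (… + 2). So sub: -(x + 4) = 0.
Step 3. [-(x + 4) = 0] flip signs both sides, so neg: x + 4 = 0.
Step 4. [x + 4 = 0] subtract 4: x sits inside (… + 4). So sub: x = -4.

Answer: x ∈ {-4}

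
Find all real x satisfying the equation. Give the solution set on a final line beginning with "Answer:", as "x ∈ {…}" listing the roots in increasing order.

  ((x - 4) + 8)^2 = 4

Step 1. [((x - 4) + 8)^2 = 4] √ both sides: 4 ≥ 0 gives two branches ⇒ sqrt: (x - 4) + 8 = 2 or -2.
Step 2. [(x - 4) + 8 = 2 or -2] +8 is outermost — subtract 8 both sides ⇒ sub: x - 4 = -6 or -10.
Step 3. [x - 4 = -6 or -10] peel the -4: add 4 from each side, so sub: x = -2 or -6.

Answer: x ∈ {-6, -2}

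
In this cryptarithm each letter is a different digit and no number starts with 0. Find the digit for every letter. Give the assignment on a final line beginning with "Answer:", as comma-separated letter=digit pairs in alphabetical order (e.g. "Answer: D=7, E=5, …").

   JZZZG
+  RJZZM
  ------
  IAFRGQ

Step 1. [col 1: G + M ≡ Q (mod 10)] column 1 (G + M ≡ Q (mod 10), carry-in 0) doesn't pin G yet; pick G=9 and continue. So G=9.
Step 2. [col 1: G + M ≡ Q (mod 10)] several values work for Q in column 1 (G + M ≡ Q (mod 10), carry-in 0); try Q=2, so Q=2.
Step 3. [I] I is the leading digit of a 6-digit sum of two 5-digit numbers; the final carry is exactly 1. So I=1.
Step 4. [col 1: G + M ≡ Q (mod 10)] column 1: given G=9, Q=2, carry-in 0, and digits 1,2,9 already taken and all letters distinct, G+M≡Q (mod 10) forces M=3, so M=3.
Step 5. [col 2: Z + Z ≡ G (mod 10)] from column 2 (G=9, carry-in 1, digits 1,2,3,9 already taken and all letters distinct): Z must equal 4 ⇒ Z=4.
Step 6. [col 3: Z + Z ≡ R (mod 10)] column 3: given Z=4, carry-in 0, and digits 1,2,3,4,9 already taken and all letters distinct, Z+Z≡R (mod 10) forces R=8 ⇒ R=8.
Step 7. [col 4: Z + J ≡ F (mod 10)] column 4 reads Z+J+carry(0)=F with Z=4; with digits 1,2,3,4,8,9 already taken and all letters distinct, the only value for F is 0. So F=0.
Step 8. [col 4: Z + J ≡ F (mod 10)] column 4 reads Z+J+carry(0)=F with Z=4, F=0; with digits 0,1,2,3,4,8,9 already taken and all letters distinct, the only value for J is 6 ⇒ J=6.
Step 9. [col 5: J + R ≡ A (mod 10)] in column 5 we have J+R≡A with carry-in 1; given J=6, R=8 and digits 0,1,2,3,4,6,8,9 already taken and all letters distinct, that pins A to 5 ⇒ A=5.

Answer: A=5, F=0, G=9, I=1, J=6, M=3, Q=2, R=8, Z=4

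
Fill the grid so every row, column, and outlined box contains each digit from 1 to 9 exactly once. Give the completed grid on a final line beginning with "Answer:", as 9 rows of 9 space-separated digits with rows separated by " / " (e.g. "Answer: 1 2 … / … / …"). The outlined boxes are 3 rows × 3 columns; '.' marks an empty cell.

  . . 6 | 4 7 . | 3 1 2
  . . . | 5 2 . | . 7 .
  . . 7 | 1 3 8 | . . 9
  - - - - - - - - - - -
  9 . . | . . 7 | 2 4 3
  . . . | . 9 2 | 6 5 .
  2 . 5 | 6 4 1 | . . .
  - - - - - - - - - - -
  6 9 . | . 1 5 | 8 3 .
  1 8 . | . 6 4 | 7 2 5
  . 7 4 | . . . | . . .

Step 1. [r5c4∈{3,8}] 3 has one home in box 5: r5c4, so r5c4=3.
Step 2. [r2c9∈{4,6,8}] r2c9 is the only open cell in box 3 admitting 8. So r2c9=8.
Step 3. [r5c9∈{1,7}] in box 6, 1 fits only at r5c9, so r5c9=1.
Step 4. [r4c4∈{8}] only 8 remains possible at r4c4, so r4c4=8.
Step 5. [r2c3∈{1,3,9}] 9 has one home in col 3: r2c3. So r2c3=9.
Step 6. [r2c7∈{4}] r2c7's peers cover all but 4. So r2c7=4.
Step 7. [r9c1∈{3,5}] across row 9, 5 lands solely at r9c1 ⇒ r9c1=5.
Step 8. [r5c2∈{4}] r5c2 has the single candidate 4 ⇒ r5c2=4.
Step 9. [r9c4∈{2,9}] row 9 places 2 nowhere but r9c4 ⇒ r9c4=2.
Step 10. [r6c7∈{9}] nothing but 9 survives at r6c7, so r6c7=9.
Step 11. [r9c8∈{6,9}] in col 8, 9 fits only at r9c8 ⇒ r9c8=9.
Step 12. [r2c2∈{1,3}] in row 2, 1 fits only at r2c2 ⇒ r2c2=1.
Step 13. [r5c3∈{8}] only 8 remains possible at r5c3 ⇒ r5c3=8.
Step 14. [r3c2∈{2,5}] row 3 places 2 nowhere but r3c2. So r3c2=2.
Step 15. [r6c2∈{3}] r6c2's peers cover all but 3 ⇒ r6c2=3.
Step 16. [r7c4∈{7}] r7c4 has the single candidate 7. So r7c4=7.
Step 17. [r8c4∈{9}] only 9 remains possible at r8c4 ⇒ r8c4=9.
Step 18. [r4c2∈{6}] only 6 remains possible at r4c2, so r4c2=6.
Step 19. [r1c1∈{8}] only 8 remains possible at r1c1 ⇒ r1c1=8.
Step 20. [r7c9∈{4}] r7c9's peers cover all but 4, so r7c9=4.
Step 21. [r6c9∈{7}] r6c9 has the single candidate 7, so r6c9=7.
Step 22. [r4c3∈{1}] r4c3 has the single candidate 1 ⇒ r4c3=1.
Step 23. [r4c5∈{5}] r4c5 has the single candidate 5. So r4c5=5.
Step 24. [r9c5∈{8}] r9c5's peers cover all but 8 ⇒ r9c5=8.
Step 25. [r5c1∈{7}] nothing but 7 survives at r5c1. So r5c1=7.
Step 26. [r3c7∈{5}] r3c7 is down to just 5. So r3c7=5.
Step 27. [r2c1∈{3}] only 3 remains possible at r2c1 ⇒ r2c1=3.
Step 28. [r3c1∈{4}] r3c1 has the single candidate 4 ⇒ r3c1=4.
Step 29. [r9c9∈{6}] r9c9 has the single candidate 6 ⇒ r9c9=6.
Step 30. [r1c6∈{9}] r1c6's peers cover all but 9 ⇒ r1c6=9.
Step 31. [r1c2∈{5}] r1c2 has the single candidate 5. So r1c2=5.
Step 32. [r3c8∈{6}] r3c8 is down to just 6 ⇒ r3c8=6.
Step 33. [r9c7∈{1}] r9c7's peers cover all but 1 ⇒ r9c7=1.
Step 34. [r9c6∈{3}] only 3 remains possible at r9c6, so r9c6=3.
Step 35. [r8c3∈{3}] nothing but 3 survives at r8c3 ⇒ r8c3=3.
Step 36. [r2c6∈{6}] nothing but 6 survives at r2c6. So r2c6=6.
Step 37. [r6c8∈{8}] r6c8 is down to just 8 ⇒ r6c8=8.
Step 38. [r7c3∈{2}] r7c3's peers cover all but 2, so r7c3=2.

Answer: 8 5 6 4 7 9 3 1 2 / 3 1 9 5 2 6 4 7 8 / 4 2 7 1 3 8 5 6 9 / 9 6 1 8 5 7 2 4 3 / 7 4 8 3 9 2 6 5 1 / 2 3 5 6 4 1 9 8 7 / 6 9 2 7 1 5 8 3 4 / 1 8 3 9 6 4 7 2 5 / 5 7 4 2 8 3 1 9 6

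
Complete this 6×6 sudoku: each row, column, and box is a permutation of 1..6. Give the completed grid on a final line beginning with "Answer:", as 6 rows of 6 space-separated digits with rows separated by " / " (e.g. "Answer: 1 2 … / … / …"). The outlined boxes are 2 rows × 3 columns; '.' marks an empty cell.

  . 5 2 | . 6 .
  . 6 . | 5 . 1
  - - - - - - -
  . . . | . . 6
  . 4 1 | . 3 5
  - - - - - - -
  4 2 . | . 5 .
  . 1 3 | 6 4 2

Step 1. [r3c4∈{1,2,4}] across row 3, 4 lands solely at r3c4. So r3c4=4.
Step 2. [r1c4∈{3}] r1c4's peers cover all but 3, so r1c4=3.
Step 3. [r4c4∈{2}] only 2 remains possible at r4c4. So r4c4=2.
Step 4. [r3c1∈{2,3,5}] r3c1 is the only open cell in row 3 admitting 2, so r3c1=2.
Step 5. [r2c3∈{4}] r2c3's peers cover all but 4, so r2c3=4.
Step 6. [r3c3∈{5}] r3c3's peers cover all but 5 ⇒ r3c3=5.
Step 7. [r3c2∈{3}] r3c2 is down to just 3. So r3c2=3.
Step 8. [r5c3∈{6}] r5c3 is down to just 6. So r5c3=6.
Step 9. [r2c1∈{3}] r2c1 has the single candidate 3. So r2c1=3.
Step 10. [r6c1∈{5}] r6c1 is down to just 5 ⇒ r6c1=5.
Step 11. [r1c6∈{4}] r1c6 is down to just 4 ⇒ r1c6=4.
Step 12. [r5c6∈{3}] r5c6's peers cover all but 3 ⇒ r5c6=3.
Step 13. [r2c5∈{2}] r2c5 is down to just 2, so r2c5=2.
Step 14. [r3c5∈{1}] only 1 remains possible at r3c5 ⇒ r3c5=1.
Step 15. [r1c1∈{1}] only 1 remains possible at r1c1 ⇒ r1c1=1.
Step 16. [r5c4∈{1}] nothing but 1 survives at r5c4. So r5c4=1.
Step 17. [r4c1∈{6}] only 6 remains possible at r4c1, so r4c1=6.

Answer: 1 5 2 3 6 4 / 3 6 4 5 2 1 / 2 3 5 4 1 6 / 6 4 1 2 3 5 / 4 2 6 1 5 3 / 5 1 3 6 4 2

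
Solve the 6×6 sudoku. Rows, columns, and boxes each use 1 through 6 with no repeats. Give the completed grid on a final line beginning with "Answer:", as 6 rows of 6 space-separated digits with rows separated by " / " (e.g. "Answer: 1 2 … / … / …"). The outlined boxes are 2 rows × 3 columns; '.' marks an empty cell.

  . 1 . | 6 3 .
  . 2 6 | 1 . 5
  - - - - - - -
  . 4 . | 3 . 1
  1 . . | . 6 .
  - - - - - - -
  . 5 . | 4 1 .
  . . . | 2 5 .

Step 1. [r6c2∈{3,6}] in col 2, 6 fits only at r6c2. So r6c2=6.
Step 2. [r2c1∈{3,4}] r2c1 is the only open cell in row 2 admitting 3. So r2c1=3.
Step 3. [r3c5∈{2}] r3c5's peers cover all but 2. So r3c5=2.
Step 4. [r3c3∈{5}] r3c3 is down to just 5 ⇒ r3c3=5.
Step 5. [r1c3∈{4}] nothing but 4 survives at r1c3, so r1c3=4.
Step 6. [r6c6∈{3}] r6c6's peers cover all but 3, so r6c6=3.
Step 7. [r5c3∈{2,3}] across row 5, 3 lands solely at r5c3 ⇒ r5c3=3.
Step 8. [r4c3∈{2}] r4c3's peers cover all but 2, so r4c3=2.
Step 9. [r1c6∈{2}] r1c6 has the single candidate 2 ⇒ r1c6=2.
Step 10. [r4c6∈{4}] r4c6 has the single candidate 4, so r4c6=4.
Step 11. [r3c1∈{6}] r3c1 has the single candidate 6 ⇒ r3c1=6.
Step 12. [r4c2∈{3}] only 3 remains possible at r4c2 ⇒ r4c2=3.
Step 13. [r6c1∈{4}] r6c1's peers cover all but 4. So r6c1=4.
Step 14. [r6c3∈{1}] r6c3 has the single candidate 1 ⇒ r6c3=1.
Step 15. [r5c1∈{2}] r5c1 has the single candidate 2 ⇒ r5c1=2.
Step 16. [r1c1∈{5}] r1c1 has the single candidate 5. So r1c1=5.
Step 17. [r5c6∈{6}] r5c6's peers cover all but 6, so r5c6=6.
Step 18. [r4c4∈{5}] r4c4 has the single candidate 5. So r4c4=5.
Step 19. [r2c5∈{4}] only 4 remains possible at r2c5 ⇒ r2c5=4.

Answer: 5 1 4 6 3 2 / 3 2 6 1 4 5 / 6 4 5 3 2 1 / 1 3 2 5 6 4 / 2 5 3 4 1 6 / 4 6 1 2 5 3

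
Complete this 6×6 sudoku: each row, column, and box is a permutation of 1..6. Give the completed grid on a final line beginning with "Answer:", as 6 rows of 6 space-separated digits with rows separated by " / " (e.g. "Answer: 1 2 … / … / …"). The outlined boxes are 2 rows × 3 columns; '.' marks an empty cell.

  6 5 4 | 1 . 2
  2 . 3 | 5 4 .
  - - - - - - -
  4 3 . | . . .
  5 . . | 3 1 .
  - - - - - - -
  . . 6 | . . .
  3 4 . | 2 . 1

Step 1. [r3c4∈{6}] r3c4 is down to just 6 ⇒ r3c4=6.
Step 2. [r5c6∈{3,4,5}] in col 6, 3 fits only at r5c6, so r5c6=3.
Step 3. [r5c5∈{5}] r5c5 is down to just 5 ⇒ r5c5=5.
Step 4. [r5c2∈{1,2}] r5c2 is the only open cell in row 5 admitting 2. So r5c2=2.
Step 5. [r3c3∈{1,2}] 1 has one home in row 3: r3c3 ⇒ r3c3=1.
Step 6. [r4c3∈{2}] r4c3 is down to just 2 ⇒ r4c3=2.
Step 7. [r2c6∈{6}] only 6 remains possible at r2c6 ⇒ r2c6=6.
Step 8. [r6c5∈{6}] r6c5 has the single candidate 6. So r6c5=6.
Step 9. [r4c2∈{6}] only 6 remains possible at r4c2 ⇒ r4c2=6.
Step 10. [r4c6∈{4}] r4c6 is down to just 4 ⇒ r4c6=4.
Step 11. [r6c3∈{5}] nothing but 5 survives at r6c3, so r6c3=5.
Step 12. [r2c2∈{1}] only 1 remains possible at r2c2. So r2c2=1.
Step 13. [r5c1∈{1}] nothing but 1 survives at r5c1. So r5c1=1.
Step 14. [r3c6∈{5}] nothing but 5 survives at r3c6. So r3c6=5.
Step 15. [r3c5∈{2}] nothing but 2 survives at r3c5, so r3c5=2.
Step 16. [r5c4∈{4}] r5c4 is down to just 4. So r5c4=4.
Step 17. [r1c5∈{3}] nothing but 3 survives at r1c5, so r1c5=3.

Answer: 6 5 4 1 3 2 / 2 1 3 5 4 6 / 4 3 1 6 2 5 / 5 6 2 3 1 4 / 1 2 6 4 5 3 / 3 4 5 2 6 1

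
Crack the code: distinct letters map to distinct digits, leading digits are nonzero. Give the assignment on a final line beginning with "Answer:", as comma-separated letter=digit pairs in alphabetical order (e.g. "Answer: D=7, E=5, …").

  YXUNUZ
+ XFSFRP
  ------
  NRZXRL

Step 1. [col 1: Z + P ≡ L (mod 10)] L=6 is one option consistent with column 1 (Z + P ≡ L (mod 10), carry-in 0) — take it, so L=6.
Step 2. [col 1: Z + P ≡ L (mod 10)] P=2 is one option consistent with column 1 (Z + P ≡ L (mod 10), carry-in 0) — take it ⇒ P=2.
Step 3. [col 1: Z + P ≡ L (mod 10)] column 1: given P=2, L=6, carry-in 0, and digits 2,6 already taken and all letters distinct, Z+P≡L (mod 10) forces Z=4. So Z=4.
Step 4. [col 2: U + R ≡ R (mod 10)] in column 2 we have U+R≡R with carry-in 0; given nothing yet and digits 2,4,6 already taken and all letters distinct, that pins U to 0, so U=0.
Step 5. [col 2: U + R ≡ R (mod 10)] column 2 (U + R ≡ R (mod 10), carry-in 0) doesn't pin R yet; pick R=5 and continue ⇒ R=5.
Step 6. [col 3: N + F ≡ X (mod 10)] column 3 (N + F ≡ X (mod 10), carry-in 0) doesn't pin N yet; pick N=9 and continue ⇒ N=9.
Step 7. [col 3: N + F ≡ X (mod 10)] column 3: given N=9, carry-in 0, and digits 0,2,4,5,6,9 already taken and all letters distinct, N+F≡X (mod 10) forces F=8. So F=8.
Step 8. [col 3: N + F ≡ X (mod 10)] column 3: given N=9, F=8, carry-in 0, and digits 0,2,4,5,6,8,9 already taken and all letters distinct, N+F≡X (mod 10) forces X=7 ⇒ X=7.
Step 9. [col 4: U + S ≡ Z (mod 10)] column 4: given U=0, Z=4, carry-in 1, and digits 0,2,4,5,6,7,8,9 already taken and all letters distinct, U+S≡Z (mod 10) forces S=3 ⇒ S=3.
Step 10. [col 6: Y + X ≡ N (mod 10)] column 6 reads Y+X+carry(1)=N with X=7, N=9; with digits 0,2,3,4,5,6,7,8,9 already taken and all letters distinct, the only value for Y is 1, so Y=1.

Answer: F=8, L=6, N=9, P=2, R=5, S=3, U=0, X=7, Y=1, Z=4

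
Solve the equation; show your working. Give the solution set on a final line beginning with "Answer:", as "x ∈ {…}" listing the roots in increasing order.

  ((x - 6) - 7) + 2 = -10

Step 1. [((x - 6) - 7) + 2 = -10] 2 comes off first (subtract 2), so sub: (x - 6) - 7 = -12.
Step 2. [(x - 6) - 7 = -12] peel the -7: add 7 from each side, so sub: x - 6 = -5.
Step 3. [x - 6 = -5] peel the -6: add 6 from each side. So sub: x = 1.

Answer: x ∈ {1}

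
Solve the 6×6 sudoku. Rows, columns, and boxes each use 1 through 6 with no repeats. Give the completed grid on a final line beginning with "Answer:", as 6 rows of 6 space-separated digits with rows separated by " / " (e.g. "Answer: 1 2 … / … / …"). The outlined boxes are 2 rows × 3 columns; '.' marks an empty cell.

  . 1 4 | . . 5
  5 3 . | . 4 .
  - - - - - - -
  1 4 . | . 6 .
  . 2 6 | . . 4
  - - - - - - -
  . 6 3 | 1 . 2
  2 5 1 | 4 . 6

Step 1. [r3c4∈{2,3,5}] across row 3, 2 lands solely at r3c4, so r3c4=2.
Step 2. [r6c5∈{3}] r6c5 is down to just 3 ⇒ r6c5=3.
Step 3. [r4c4∈{3,5}] r4c4 is the only open cell in col 4 admitting 5. So r4c4=5.
Step 4. [r1c4∈{3,6}] r1c4 is the only open cell in row 1 admitting 3. So r1c4=3.
Step 5. [r2c3∈{2}] r2c3's peers cover all but 2, so r2c3=2.
Step 6. [r5c5∈{5}] r5c5's peers cover all but 5. So r5c5=5.
Step 7. [r2c6∈{1}] only 1 remains possible at r2c6, so r2c6=1.
Step 8. [r3c6∈{3}] r3c6's peers cover all but 3, so r3c6=3.
Step 9. [r4c1∈{3}] nothing but 3 survives at r4c1 ⇒ r4c1=3.
Step 10. [r1c5∈{2}] r1c5 has the single candidate 2. So r1c5=2.
Step 11. [r3c3∈{5}] nothing but 5 survives at r3c3 ⇒ r3c3=5.
Step 12. [r5c1∈{4}] r5c1 has the single candidate 4 ⇒ r5c1=4.
Step 13. [r1c1∈{6}] only 6 remains possible at r1c1, so r1c1=6.
Step 14. [r4c5∈{1}] r4c5 is down to just 1 ⇒ r4c5=1.
Step 15. [r2c4∈{6}] r2c4 is down to just 6. So r2c4=6.

Answer: 6 1 4 3 2 5 / 5 3 2 6 4 1 / 1 4 5 2 6 3 / 3 2 6 5 1 4 / 4 6 3 1 5 2 / 2 5 1 4 3 6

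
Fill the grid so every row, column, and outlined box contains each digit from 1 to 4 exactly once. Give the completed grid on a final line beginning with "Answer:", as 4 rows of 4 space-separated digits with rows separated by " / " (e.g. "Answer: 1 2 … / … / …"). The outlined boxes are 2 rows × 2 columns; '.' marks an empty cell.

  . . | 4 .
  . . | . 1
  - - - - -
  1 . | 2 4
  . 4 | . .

Step 1. [r2c3∈{3}] r2c3's peers cover all but 3. So r2c3=3.
Step 2. [r2c2∈{2}] r2c2's peers cover all but 2 ⇒ r2c2=2.
Step 3. [r1c1∈{3}] nothing but 3 survives at r1c1, so r1c1=3.
Step 4. [r2c1∈{4}] r2c1 is down to just 4. So r2c1=4.
Step 5. [r4c4∈{3}] r4c4 is down to just 3, so r4c4=3.
Step 6. [r3c2∈{3}] nothing but 3 survives at r3c2 ⇒ r3c2=3.
Step 7. [r4c3∈{1}] nothing but 1 survives at r4c3. So r4c3=1.
Step 8. [r1c2∈{1}] only 1 remains possible at r1c2 ⇒ r1c2=1.
Step 9. [r1c4∈{2}] r1c4's peers cover all but 2 ⇒ r1c4=2.
Step 10. [r4c1∈{2}] r4c1's peers cover all but 2. So r4c1=2.

Answer: 3 1 4 2 / 4 2 3 1 / 1 3 2 4 / 2 4 1 3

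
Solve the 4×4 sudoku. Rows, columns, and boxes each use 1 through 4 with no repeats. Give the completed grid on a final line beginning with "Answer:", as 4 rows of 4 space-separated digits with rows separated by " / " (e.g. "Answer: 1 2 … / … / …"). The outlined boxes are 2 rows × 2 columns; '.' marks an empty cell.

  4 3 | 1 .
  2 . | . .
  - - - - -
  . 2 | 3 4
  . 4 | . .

Step 1. [r4c4∈{1,2}] in col 4, 1 fits only at r4c4, so r4c4=1.
Step 2. [r4c1∈{3}] nothing but 3 survives at r4c1, so r4c1=3.
Step 3. [r4c3∈{2}] nothing but 2 survives at r4c3, so r4c3=2.
Step 4. [r2c4∈{3}] r2c4's peers cover all but 3, so r2c4=3.
Step 5. [r3c1∈{1}] r3c1 is down to just 1 ⇒ r3c1=1.
Step 6. [r2c2∈{1}] only 1 remains possible at r2c2. So r2c2=1.
Step 7. [r1c4∈{2}] r1c4 is down to just 2 ⇒ r1c4=2.
Step 8. [r2c3∈{4}] r2c3's peers cover all but 4, so r2c3=4.

Answer: 4 3 1 2 / 2 1 4 3 / 1 2 3 4 / 3 4 2 1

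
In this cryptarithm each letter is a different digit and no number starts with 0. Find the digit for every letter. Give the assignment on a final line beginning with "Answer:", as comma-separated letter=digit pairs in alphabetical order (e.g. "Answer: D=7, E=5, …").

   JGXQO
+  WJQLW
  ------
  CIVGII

Step 1. [col 1: O + W ≡ I (mod 10)] several values work for I in column 1 (O + W ≡ I (mod 10), carry-in 0); try I=0. So I=0.
Step 2. [col 1: O + W ≡ I (mod 10)] no forcing yet in column 1 (carry-in 0); W=2 is free and consistent — try it. So W=2.
Step 3. [C] adding two 5-digit numbers gives at most 5+1 digits, and here it does — C is that final carry and must be 1. So C=1.
Step 4. [col 1: O + W ≡ I (mod 10)] column 1: given W=2, I=0, carry-in 0, and digits 0,1,2 already taken and all letters distinct, O+W≡I (mod 10) forces O=8 ⇒ O=8.
Step 5. [col 2: Q + L ≡ I (mod 10)] L=4 is one option consistent with column 2 (Q + L ≡ I (mod 10), carry-in 1) — take it, so L=4.
Step 6. [col 2: Q + L ≡ I (mod 10)] in column 2 we have Q+L≡I with carry-in 1; given L=4, I=0 and digits 0,1,2,4,8 already taken and all letters distinct, that pins Q to 5 ⇒ Q=5.
Step 7. [col 3: X + Q ≡ G (mod 10)] X=3 is one option consistent with column 3 (X + Q ≡ G (mod 10), carry-in 1) — take it ⇒ X=3.
Step 8. [col 3: X + Q ≡ G (mod 10)] from column 3 (X=3, Q=5, carry-in 1, digits 0,1,2,3,4,5,8 already taken and all letters distinct): G must equal 9 ⇒ G=9.
Step 9. [col 4: G + J ≡ V (mod 10)] from column 4 (G=9, carry-in 0, digits 0,1,2,3,4,5,8,9 already taken and all letters distinct): V must equal 6, so V=6.
Step 10. [col 4: G + J ≡ V (mod 10)] from column 4 (G=9, V=6, carry-in 0, digits 0,1,2,3,4,5,6,8,9 already taken and all letters distinct): J must equal 7 ⇒ J=7.

Answer: C=1, G=9, I=0, J=7, L=4, O=8, Q=5, V=6, W=2, X=3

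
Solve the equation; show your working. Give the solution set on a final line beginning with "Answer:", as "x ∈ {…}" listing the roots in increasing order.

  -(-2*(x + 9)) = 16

Step 1. [-(-2*(x + 9)) = 16] leading − — multiply by −1 ⇒ neg: -2*(x + 9) = -16.
Step 2. [-2*(x + 9) = -16] leading coefficient -2: divide by -2, so div: x + 9 = 8.
Step 3. [x + 9 = 8] the outer +9 inverts by subtracting 9, so sub: x = -1.

Answer: x ∈ {-1}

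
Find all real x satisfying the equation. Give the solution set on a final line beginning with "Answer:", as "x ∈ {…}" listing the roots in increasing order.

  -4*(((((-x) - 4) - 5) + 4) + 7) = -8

Step 1. [-4*(((((-x) - 4) - 5) + 4) + 7) = -8] -4 out front; divide by -4 ⇒ div: ((((-x) - 4) - 5) + 4) + 7 = 2.
Step 2. [((((-x) - 4) - 5) + 4) + 7 = 2] the outer +7 inverts by subtracting 7. So sub: (((-x) - 4) - 5) + 4 = -5.
Step 3. [(((-x) - 4) - 5) + 4 = -5] +4 is outermost — subtract 4 both sides. So sub: ((-x) - 4) - 5 = -9.
Step 4. [((-x) - 4) - 5 = -9] peel the -5: add 5 from each side ⇒ sub: (-x) - 4 = -4.
Step 5. [(-x) - 4 = -4] 4 comes off first (add 4), so sub: -x = 0.
Step 6. [-x = 0] leading − — multiply by −1 ⇒ neg: x = 0.

Answer: x ∈ {0}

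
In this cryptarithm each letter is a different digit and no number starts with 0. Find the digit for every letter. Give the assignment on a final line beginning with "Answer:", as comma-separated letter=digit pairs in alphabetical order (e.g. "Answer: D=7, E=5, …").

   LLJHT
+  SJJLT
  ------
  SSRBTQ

Step 1. [col 1: T + T ≡ Q (mod 10)] column 1 (T + T ≡ Q (mod 10), carry-in 0) doesn't pin T yet; pick T=4 and continue. So T=4.
Step 2. [S] the sum has 6 digits but both addends have 5; that extra leading digit S is the final carry, namely 1, so S=1.
Step 3. [col 1: T + T ≡ Q (mod 10)] column 1 reads T+T+carry(0)=Q with T=4; with digits 1,4 already taken and all letters distinct, the only value for Q is 8. So Q=8.
Step 4. [col 2: H + L ≡ T (mod 10)] column 2 (H + L ≡ T (mod 10), carry-in 0) doesn't pin L yet; pick L=9 and continue, so L=9.
Step 5. [col 2: H + L ≡ T (mod 10)] column 2: given L=9, T=4, carry-in 0, and digits 1,4,8,9 already taken and all letters distinct, H+L≡T (mod 10) forces H=5 ⇒ H=5.
Step 6. [col 3: J + J ≡ B (mod 10)] several values work for J in column 3 (J + J ≡ B (mod 10), carry-in 1); try J=3, so J=3.
Step 7. [col 3: J + J ≡ B (mod 10)] column 3: given J=3, carry-in 1, and digits 1,3,4,5,8,9 already taken and all letters distinct, J+J≡B (mod 10) forces B=7, so B=7.
Step 8. [col 4: L + J ≡ R (mod 10)] in column 4 we have L+J≡R with carry-in 0; given L=9, J=3 and digits 1,3,4,5,7,8,9 already taken and all letters distinct, that pins R to 2 ⇒ R=2.

Answer: B=7, H=5, J=3, L=9, Q=8, R=2, S=1, T=4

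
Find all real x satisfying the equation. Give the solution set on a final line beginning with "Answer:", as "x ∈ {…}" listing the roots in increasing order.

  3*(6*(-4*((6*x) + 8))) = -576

Step 1. [3*(6*(-4*((6*x) + 8))) = -576] divide by the outer 3 ⇒ div: 6*(-4*((6*x) + 8)) = -192.
Step 2. [6*(-4*((6*x) + 8)) = -192] 6·(inner) — divide through by 6, so div: -4*((6*x) + 8) = -32.
Step 3. [-4*((6*x) + 8) = -32] leading coefficient -4: divide by -4 ⇒ div: (6*x) + 8 = 8.
Step 4. [(6*x) + 8 = 8] peel the +8: subtract 8 from each side. So sub: 6*x = 0.
Step 5. [6*x = 0] divide by the outer 6 ⇒ div: x = 0.

Answer: x ∈ {0}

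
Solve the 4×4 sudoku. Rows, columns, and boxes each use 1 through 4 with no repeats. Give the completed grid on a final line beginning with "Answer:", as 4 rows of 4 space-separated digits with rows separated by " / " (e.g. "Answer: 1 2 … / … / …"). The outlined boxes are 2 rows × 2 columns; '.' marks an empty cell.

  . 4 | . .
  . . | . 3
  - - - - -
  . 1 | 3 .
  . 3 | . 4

Step 1. [r1c4∈{1,2}] r1c4 is the only open cell in col 4 admitting 1, so r1c4=1.
Step 2. [r4c1∈{2}] r4c1's peers cover all but 2. So r4c1=2.
Step 3. [r1c3∈{2}] r1c3's peers cover all but 2, so r1c3=2.
Step 4. [r2c2∈{2}] only 2 remains possible at r2c2 ⇒ r2c2=2.
Step 5. [r3c4∈{2}] nothing but 2 survives at r3c4 ⇒ r3c4=2.
Step 6. [r2c3∈{4}] only 4 remains possible at r2c3. So r2c3=4.
Step 7. [r1c1∈{3}] r1c1 has the single candidate 3 ⇒ r1c1=3.
Step 8. [r2c1∈{1}] r2c1 has the single candidate 1, so r2c1=1.
Step 9. [r3c1∈{4}] r3c1's peers cover all but 4 ⇒ r3c1=4.
Step 10. [r4c3∈{1}] r4c3 has the single candidate 1, so r4c3=1.

Answer: 3 4 2 1 / 1 2 4 3 / 4 1 3 2 / 2 3 1 4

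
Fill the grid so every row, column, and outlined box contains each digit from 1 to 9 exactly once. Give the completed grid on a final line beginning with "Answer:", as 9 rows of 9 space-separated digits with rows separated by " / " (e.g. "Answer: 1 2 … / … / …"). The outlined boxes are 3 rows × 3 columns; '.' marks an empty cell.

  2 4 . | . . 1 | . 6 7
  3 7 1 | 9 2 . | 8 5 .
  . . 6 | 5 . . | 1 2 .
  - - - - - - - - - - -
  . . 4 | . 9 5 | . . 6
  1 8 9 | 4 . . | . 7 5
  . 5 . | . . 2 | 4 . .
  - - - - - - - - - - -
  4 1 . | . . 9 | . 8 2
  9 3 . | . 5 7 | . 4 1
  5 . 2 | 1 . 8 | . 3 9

Step 1. [r6c5∈{1,3,6,7,8}] in col 5, 1 fits only at r6c5. So r6c5=1.
Step 2. [r4c4∈{3,7,8}] row 4 places 8 nowhere but r4c4 ⇒ r4c4=8.
Step 3. [r1c4∈{3}] r1c4 is down to just 3, so r1c4=3.
Step 4. [r7c4∈{6}] r7c4 is down to just 6. So r7c4=6.
Step 5. [r3c6∈{4}] r3c6 has the single candidate 4, so r3c6=4.
Step 6. [r5c6∈{3,6}] in col 6, 3 fits only at r5c6, so r5c6=3.
Step 7. [r6c3∈{3,7}] across col 3, 3 lands solely at r6c3, so r6c3=3.
Step 8. [r3c1∈{8}] r3c1 has the single candidate 8 ⇒ r3c1=8.
Step 9. [r9c7∈{6,7}] in row 9, 7 fits only at r9c7. So r9c7=7.
Step 10. [r4c2∈{2}] r4c2's peers cover all but 2 ⇒ r4c2=2.
Step 11. [r4c1∈{7}] only 7 remains possible at r4c1 ⇒ r4c1=7.
Step 12. [r3c9∈{3}] r3c9 has the single candidate 3. So r3c9=3.
Step 13. [r1c7∈{9}] r1c7's peers cover all but 9 ⇒ r1c7=9.
Step 14. [r5c7∈{2}] r5c7 is down to just 2. So r5c7=2.
Step 15. [r6c4∈{7}] r6c4 is down to just 7 ⇒ r6c4=7.
Step 16. [r8c3∈{8}] only 8 remains possible at r8c3 ⇒ r8c3=8.
Step 17. [r9c5∈{4}] r9c5's peers cover all but 4, so r9c5=4.
Step 18. [r3c2∈{9}] nothing but 9 survives at r3c2, so r3c2=9.
Step 19. [r1c3∈{5}] r1c3 has the single candidate 5, so r1c3=5.
Step 20. [r6c9∈{8}] r6c9's peers cover all but 8 ⇒ r6c9=8.
Step 21. [r1c5∈{8}] r1c5 has the single candidate 8 ⇒ r1c5=8.
Step 22. [r5c5∈{6}] nothing but 6 survives at r5c5. So r5c5=6.
Step 23. [r2c9∈{4}] r2c9's peers cover all but 4. So r2c9=4.
Step 24. [r8c7∈{6}] nothing but 6 survives at r8c7, so r8c7=6.
Step 25. [r9c2∈{6}] only 6 remains possible at r9c2 ⇒ r9c2=6.
Step 26. [r7c3∈{7}] nothing but 7 survives at r7c3 ⇒ r7c3=7.
Step 27. [r6c8∈{9}] r6c8's peers cover all but 9 ⇒ r6c8=9.
Step 28. [r7c7∈{5}] nothing but 5 survives at r7c7. So r7c7=5.
Step 29. [r4c8∈{1}] r4c8 is down to just 1 ⇒ r4c8=1.
Step 30. [r6c1∈{6}] nothing but 6 survives at r6c1. So r6c1=6.
Step 31. [r4c7∈{3}] nothing but 3 survives at r4c7. So r4c7=3.
Step 32. [r8c4∈{2}] r8c4's peers cover all but 2 ⇒ r8c4=2.
Step 33. [r7c5∈{3}] r7c5 has the single candidate 3 ⇒ r7c5=3.
Step 34. [r3c5∈{7}] nothing but 7 survives at r3c5. So r3c5=7.
Step 35. [r2c6∈{6}] only 6 remains possible at r2c6 ⇒ r2c6=6.

Answer: 2 4 5 3 8 1 9 6 7 / 3 7 1 9 2 6 8 5 4 / 8 9 6 5 7 4 1 2 3 / 7 2 4 8 9 5 3 1 6 / 1 8 9 4 6 3 2 7 5 / 6 5 3 7 1 2 4 9 8 / 4 1 7 6 3 9 5 8 2 / 9 3 8 2 5 7 6 4 1 / 5 6 2 1 4 8 7 3 9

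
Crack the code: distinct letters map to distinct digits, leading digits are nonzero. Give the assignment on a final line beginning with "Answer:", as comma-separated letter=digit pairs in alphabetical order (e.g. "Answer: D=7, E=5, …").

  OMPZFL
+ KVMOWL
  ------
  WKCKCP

Step 1. [col 1: L + L ≡ P (mod 10)] P=0 is one option consistent with column 1 (L + L ≡ P (mod 10), carry-in 0) — take it, so P=0.
Step 2. [col 1: L + L ≡ P (mod 10)] in column 1 we have L+L≡P with carry-in 0; given P=0 and digits 0 already taken and all letters distinct, that pins L to 5 ⇒ L=5.
Step 3. [col 2: F + W ≡ C (mod 10)] no forcing yet in column 2 (carry-in 1); F=2 is free and consistent — try it, so F=2.
Step 4. [col 2: F + W ≡ C (mod 10)] column 2 (F + W ≡ C (mod 10), carry-in 1) doesn't pin C yet; pick C=9 and continue, so C=9.
Step 5. [col 2: F + W ≡ C (mod 10)] column 2 reads F+W+carry(1)=C with F=2, C=9; with digits 0,2,5,9 already taken and all letters distinct, the only value for W is 6 ⇒ W=6.
Step 6. [col 3: Z + O ≡ K (mod 10)] several values work for O in column 3 (Z + O ≡ K (mod 10), carry-in 0); try O=4 ⇒ O=4.
Step 7. [col 3: Z + O ≡ K (mod 10)] several values work for Z in column 3 (Z + O ≡ K (mod 10), carry-in 0); try Z=7. So Z=7.
Step 8. [col 3: Z + O ≡ K (mod 10)] in column 3 we have Z+O≡K with carry-in 0; given Z=7, O=4 and digits 0,2,4,5,6,7,9 already taken and all letters distinct, that pins K to 1. So K=1.
Step 9. [col 4: P + M ≡ C (mod 10)] column 4: given P=0, C=9, carry-in 1, and digits 0,1,2,4,5,6,7,9 already taken and all letters distinct, P+M≡C (mod 10) forces M=8, so M=8.
Step 10. [col 5: M + V ≡ K (mod 10)] from column 5 (M=8, K=1, carry-in 0, digits 0,1,2,4,5,6,7,8,9 already taken and all letters distinct): V must equal 3, so V=3.

Answer: C=9, F=2, K=1, L=5, M=8, O=4, P=0, V=3, W=6, Z=7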